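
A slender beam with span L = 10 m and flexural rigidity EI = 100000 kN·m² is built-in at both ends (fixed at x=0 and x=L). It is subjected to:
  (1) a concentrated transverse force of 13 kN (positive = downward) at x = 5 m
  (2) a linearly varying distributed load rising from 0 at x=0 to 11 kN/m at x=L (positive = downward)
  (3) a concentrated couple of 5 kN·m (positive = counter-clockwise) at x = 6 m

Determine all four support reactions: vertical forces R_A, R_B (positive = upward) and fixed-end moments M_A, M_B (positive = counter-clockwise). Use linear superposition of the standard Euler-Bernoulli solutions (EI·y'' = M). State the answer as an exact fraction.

Load 1 — point force P=13 kN at a=5 m (b=L-a=5):
  R_A = Pb²(3a+b)/L³ = 13·5²·(3·5+5)/10³ = 13/2 kN
  M_A = Pab²/L² = 13·5·5²/10² = 65/4 kN·m
  R_B = Pa²(a+3b)/L³ = 13·5²·(5+3·5)/10³ = 13/2 kN
  M_B = -Pa²b/L² = -13·5²·5/10² = -65/4 kN·m
Load 2 — triangular load w₀=11 kN/m (0→w₀ over full span):
  R_A = 3w₀L/20 = 3·11·10/20 = 33/2 kN
  M_A = w₀L²/30 = 11·10²/30 = 110/3 kN·m
  R_B = 7w₀L/20 = 7·11·10/20 = 77/2 kN
  M_B = -w₀L²/20 = -11·10²/20 = -55 kN·m
Load 3 — applied couple M₀=5 kN·m at a=6 m (b=L-a=4):
  R_A = 6M₀ab/L³ = 6·5·6·4/10³ = 18/25 kN
  M_A = M₀b(2a-b)/L² = 5·4·(2·6-4)/10² = 8/5 kN·m
  R_B = -6M₀ab/L³ = -6·5·6·4/10³ = -18/25 kN
  M_B = M₀a(2b-a)/L² = 5·6·(2·4-6)/10² = 3/5 kN·m
Superposition: R_A = 593/25 kN, M_A = 3271/60 kN·m, R_B = 1107/25 kN, M_B = -1413/20 kN·m

R_A = 593/25 kN, M_A = 3271/60 kN·m, R_B = 1107/25 kN, M_B = -1413/20 kN·m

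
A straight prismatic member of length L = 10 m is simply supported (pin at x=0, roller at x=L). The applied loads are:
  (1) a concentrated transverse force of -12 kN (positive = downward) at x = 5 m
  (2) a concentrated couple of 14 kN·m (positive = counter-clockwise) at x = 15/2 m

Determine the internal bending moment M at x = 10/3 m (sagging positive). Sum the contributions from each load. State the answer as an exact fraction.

M(10/3) = -46/3 kN·m

Load 1 — point force P=-12 kN at a=5 m (b=L-a=5):
  M_1 = Pbx/L  [x≤a] = (-12)·5·(10/3)/10 = -20 kN·m
Load 2 — applied couple M₀=14 kN·m at a=15/2 m (b=L-a=5/2):
  M_2 = M₀x/L  [x≤a] = 14·(10/3)/10 = 14/3 kN·m
Superposition: M = Σ M_i = -46/3 kN·m ≈ -15.333333 kN·m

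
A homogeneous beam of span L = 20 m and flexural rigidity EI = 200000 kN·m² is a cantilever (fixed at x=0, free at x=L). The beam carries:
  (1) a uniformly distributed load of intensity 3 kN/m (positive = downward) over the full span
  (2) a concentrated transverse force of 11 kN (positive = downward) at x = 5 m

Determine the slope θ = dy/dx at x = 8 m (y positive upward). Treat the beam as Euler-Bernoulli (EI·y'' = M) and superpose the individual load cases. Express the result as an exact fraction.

θ(8) = -6547/400000 rad

Load 1 — uniform load w=3 kN/m over full span:
  θ_1 = -wx(x²-3Lx+3L²)/(6EI) = -3·8·(8²-3·20·8+3·20²)/(6·200000) = -49/3125 rad
Load 2 — point force P=11 kN at a=5 m (b=L-a=15):
  θ_2 = -Pa²/(2EI)  [x>a] = -11·5²/(2·200000) = -11/16000 rad
Superposition: θ = Σ θ_i = -6547/400000 rad ≈ -0.016368 rad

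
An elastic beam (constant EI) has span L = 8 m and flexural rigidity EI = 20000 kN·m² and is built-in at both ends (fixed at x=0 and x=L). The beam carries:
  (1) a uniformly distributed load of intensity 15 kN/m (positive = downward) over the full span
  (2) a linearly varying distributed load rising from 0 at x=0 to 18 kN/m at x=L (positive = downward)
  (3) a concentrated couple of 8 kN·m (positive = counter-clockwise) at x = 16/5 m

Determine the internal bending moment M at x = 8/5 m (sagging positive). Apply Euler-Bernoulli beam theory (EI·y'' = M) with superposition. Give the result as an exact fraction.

M(8/5) = -904/125 kN·m

Load 1 — uniform load w=15 kN/m over full span:
  M_1 = wLx/2 - wL²/12 - wx²/2 = 15·8·(8/5)/2 - 15·8²/12 - 15·(8/5)²/2 = -16/5 kN·m
Load 2 — triangular load w₀=18 kN/m (0→w₀ over full span):
  M_2 = 3w₀Lx/20 - w₀L²/30 - w₀x³/(6L) = 3·18·8·(8/5)/20 - 18·8²/30 - 18·(8/5)³/(6·8) = -672/125 kN·m
Load 3 — applied couple M₀=8 kN·m at a=16/5 m (b=L-a=24/5):
  M_3 = R_Ax - M_A  [x≤a] with R_A=36/25, M_A=24/25 = (36/25)·(8/5) - (24/25) = 168/125 kN·m
Superposition: M = Σ M_i = -904/125 kN·m ≈ -7.232000 kN·m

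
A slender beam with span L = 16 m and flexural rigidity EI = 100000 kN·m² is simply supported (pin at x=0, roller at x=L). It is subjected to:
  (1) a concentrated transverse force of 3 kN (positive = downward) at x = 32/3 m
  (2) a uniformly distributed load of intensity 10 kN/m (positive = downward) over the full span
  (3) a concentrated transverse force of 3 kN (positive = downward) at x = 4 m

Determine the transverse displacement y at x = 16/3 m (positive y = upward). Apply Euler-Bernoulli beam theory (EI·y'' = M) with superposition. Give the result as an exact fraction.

y(16/3) = -58942/759375 m

Load 1 — point force P=3 kN at a=32/3 m (b=L-a=16/3):
  y_1 = -Pbx(L²-b²-x²)/(6LEI)  [x≤a] = -3·(16/3)·(16/3)·(16²-(16/3)²-(16/3)²)/(6·16·100000) = -448/253125 m
Load 2 — uniform load w=10 kN/m over full span:
  y_2 = -wx(L³-2Lx²+x³)/(24EI) = -10·(16/3)·(16³-2·16·(16/3)²+(16/3)³)/(24·100000) = -11264/151875 m
Load 3 — point force P=3 kN at a=4 m (b=L-a=12):
  y_3 = -Pa(L-x)(2Lx-a²-x²)/(6LEI)  [x>a] = -3·4·(16-(16/3))·(2·16·(16/3)-4²-(16/3)²)/(6·16·100000) = -142/84375 m
Superposition: y = Σ y_i = -58942/759375 m ≈ -0.077619 m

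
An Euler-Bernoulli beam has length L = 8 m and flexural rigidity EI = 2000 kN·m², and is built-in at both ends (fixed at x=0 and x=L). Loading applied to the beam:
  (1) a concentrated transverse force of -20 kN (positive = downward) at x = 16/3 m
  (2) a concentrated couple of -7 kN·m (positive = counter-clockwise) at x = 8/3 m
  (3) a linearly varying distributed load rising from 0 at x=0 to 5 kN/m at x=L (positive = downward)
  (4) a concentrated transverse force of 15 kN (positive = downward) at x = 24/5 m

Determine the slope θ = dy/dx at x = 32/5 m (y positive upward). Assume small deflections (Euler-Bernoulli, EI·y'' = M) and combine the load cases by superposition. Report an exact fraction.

Load 1 — point force P=-20 kN at a=16/3 m (b=L-a=8/3):
  θ_1 = Pa²(L-x)(2bL-(3b+a)(L-x))/(2L³EI)  [x>a] = (-20)·(16/3)²·(8-(32/5))·(2·(8/3)·8-(3·(8/3)+(16/3))·(8-(32/5)))/(2·8³·2000) = -32/3375 rad
Load 2 — applied couple M₀=-7 kN·m at a=8/3 m (b=L-a=16/3):
  θ_2 = (R_Ax²/2 - M_Ax - M₀(x-a))/EI  [x>a] with R_A=-7/6, M_A=0 = ((-7/6)·(32/5)²/2 - 0·(32/5) - (-7)·((32/5)-(8/3)))/2000 = 7/6250 rad
Load 3 — triangular load w₀=5 kN/m (0→w₀ over full span):
  θ_3 = -w₀(2x(L-x)(L-2x)(x+2L)+x²(L-x)²)/(120LEI) = -5·(2·(32/5)·(8-(32/5))·(8-2·(32/5))·((32/5)+2·8)+(32/5)²·(8-(32/5))²)/(120·8·2000) = 256/46875 rad
Load 4 — point force P=15 kN at a=24/5 m (b=L-a=16/5):
  θ_4 = Pa²(L-x)(2bL-(3b+a)(L-x))/(2L³EI)  [x>a] = 15·(24/5)²·(8-(32/5))·(2·(16/5)·8-(3·(16/5)+(24/5))·(8-(32/5)))/(2·8³·2000) = 594/78125 rad
Superposition: θ = Σ θ_i = 19841/4218750 rad ≈ 0.004703 rad

θ(32/5) = 19841/4218750 rad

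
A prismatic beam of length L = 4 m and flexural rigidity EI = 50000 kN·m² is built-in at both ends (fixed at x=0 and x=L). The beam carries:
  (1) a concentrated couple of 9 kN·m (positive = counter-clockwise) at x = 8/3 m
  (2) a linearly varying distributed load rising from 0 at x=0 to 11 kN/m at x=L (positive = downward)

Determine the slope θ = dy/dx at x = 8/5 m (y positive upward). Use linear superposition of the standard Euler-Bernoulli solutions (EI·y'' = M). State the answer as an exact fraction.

Load 1 — applied couple M₀=9 kN·m at a=8/3 m (b=L-a=4/3):
  θ_1 = (R_Ax²/2 - M_Ax)/EI  [x≤a] with R_A=3, M_A=3 = (3·(8/5)²/2 - 3·(8/5))/50000 = -3/156250 rad
Load 2 — triangular load w₀=11 kN/m (0→w₀ over full span):
  θ_2 = -w₀(2x(L-x)(L-2x)(x+2L)+x²(L-x)²)/(120LEI) = -11·(2·(8/5)·(4-(8/5))·(4-2·(8/5))·((8/5)+2·4)+(8/5)²·(4-(8/5))²)/(120·4·50000) = -66/1953125 rad
Superposition: θ = Σ θ_i = -207/3906250 rad ≈ -0.000053 rad

θ(8/5) = -207/3906250 rad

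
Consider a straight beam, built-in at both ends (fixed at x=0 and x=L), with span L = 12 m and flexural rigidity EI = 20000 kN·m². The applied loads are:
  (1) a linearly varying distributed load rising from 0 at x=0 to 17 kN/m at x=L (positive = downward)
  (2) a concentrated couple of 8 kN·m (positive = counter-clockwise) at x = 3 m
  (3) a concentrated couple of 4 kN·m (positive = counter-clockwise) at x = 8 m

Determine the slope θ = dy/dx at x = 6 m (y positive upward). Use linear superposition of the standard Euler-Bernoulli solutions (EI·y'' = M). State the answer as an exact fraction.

θ(6) = -21/25000 rad

Load 1 — triangular load w₀=17 kN/m (0→w₀ over full span):
  θ_1 = -w₀(2x(L-x)(L-2x)(x+2L)+x²(L-x)²)/(120LEI) = -17·(2·6·(12-6)·(12-2·6)·(6+2·12)+6²·(12-6)²)/(120·12·20000) = -153/200000 rad
Load 2 — applied couple M₀=8 kN·m at a=3 m (b=L-a=9):
  θ_2 = (R_Ax²/2 - M_Ax - M₀(x-a))/EI  [x>a] with R_A=3/4, M_A=-3/2 = ((3/4)·6²/2 - (-3/2)·6 - 8·(6-3))/20000 = -3/40000 rad
Load 3 — applied couple M₀=4 kN·m at a=8 m (b=L-a=4):
  θ_3 = (R_Ax²/2 - M_Ax)/EI  [x≤a] with R_A=4/9, M_A=4/3 = ((4/9)·6²/2 - (4/3)·6)/20000 = 0 rad
Superposition: θ = Σ θ_i = -21/25000 rad ≈ -0.000840 rad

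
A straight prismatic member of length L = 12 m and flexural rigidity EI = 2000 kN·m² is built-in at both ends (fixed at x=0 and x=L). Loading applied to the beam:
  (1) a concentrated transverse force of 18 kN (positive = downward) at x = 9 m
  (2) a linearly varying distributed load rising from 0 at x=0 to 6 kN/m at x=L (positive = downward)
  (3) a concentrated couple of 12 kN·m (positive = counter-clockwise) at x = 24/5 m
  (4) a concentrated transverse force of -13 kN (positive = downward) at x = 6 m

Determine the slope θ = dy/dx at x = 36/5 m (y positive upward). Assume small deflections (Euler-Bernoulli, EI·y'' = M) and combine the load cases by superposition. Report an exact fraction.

Load 1 — point force P=18 kN at a=9 m (b=L-a=3):
  θ_1 = -Pb²x(2aL-(3a+b)x)/(2L³EI)  [x≤a] = -18·3²·(36/5)·(2·9·12-(3·9+3)·(36/5))/(2·12³·2000) = 0 rad
Load 2 — triangular load w₀=6 kN/m (0→w₀ over full span):
  θ_2 = -w₀(2x(L-x)(L-2x)(x+2L)+x²(L-x)²)/(120LEI) = -6·(2·(36/5)·(12-(36/5))·(12-2·(36/5))·((36/5)+2·12)+(36/5)²·(12-(36/5))²)/(120·12·2000) = 648/78125 rad
Load 3 — applied couple M₀=12 kN·m at a=24/5 m (b=L-a=36/5):
  θ_3 = (R_Ax²/2 - M_Ax - M₀(x-a))/EI  [x>a] with R_A=36/25, M_A=36/25 = ((36/25)·(36/5)²/2 - (36/25)·(36/5) - 12·((36/5)-(24/5)))/2000 = -72/78125 rad
Load 4 — point force P=-13 kN at a=6 m (b=L-a=6):
  θ_4 = Pa²(L-x)(2bL-(3b+a)(L-x))/(2L³EI)  [x>a] = (-13)·6²·(12-(36/5))·(2·6·12-(3·6+6)·(12-(36/5)))/(2·12³·2000) = -117/12500 rad
Superposition: θ = Σ θ_i = -621/312500 rad ≈ -0.001987 rad

θ(36/5) = -621/312500 rad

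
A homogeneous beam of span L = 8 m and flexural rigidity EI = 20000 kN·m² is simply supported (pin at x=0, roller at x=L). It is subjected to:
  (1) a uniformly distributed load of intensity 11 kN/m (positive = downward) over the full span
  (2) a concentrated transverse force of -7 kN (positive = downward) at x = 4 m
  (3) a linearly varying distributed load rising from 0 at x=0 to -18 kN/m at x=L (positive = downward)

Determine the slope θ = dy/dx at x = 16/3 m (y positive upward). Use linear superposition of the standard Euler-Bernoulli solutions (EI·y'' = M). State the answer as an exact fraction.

Load 1 — uniform load w=11 kN/m over full span:
  θ_1 = -w(L³-6Lx²+4x³)/(24EI) = -11·(8³-6·8·(16/3)²+4·(16/3)³)/(24·20000) = 286/50625 rad
Load 2 — point force P=-7 kN at a=4 m (b=L-a=4):
  θ_2 = -Pa(2L²-6Lx+3x²+a²)/(6LEI)  [x>a] = -(-7)·4·(2·8²-6·8·(16/3)+3·(16/3)²+4²)/(6·8·20000) = -7/9000 rad
Load 3 — triangular load w₀=-18 kN/m (0→w₀ over full span):
  θ_3 = -w₀(7L⁴-30L²x²+15x⁴)/(360LEI) = -(-18)·(7·8⁴-30·8²·(16/3)²+15·(16/3)⁴)/(360·8·20000) = -364/84375 rad
Superposition: θ = Σ θ_i = 1129/2025000 rad ≈ 0.000558 rad

θ(16/3) = 1129/2025000 rad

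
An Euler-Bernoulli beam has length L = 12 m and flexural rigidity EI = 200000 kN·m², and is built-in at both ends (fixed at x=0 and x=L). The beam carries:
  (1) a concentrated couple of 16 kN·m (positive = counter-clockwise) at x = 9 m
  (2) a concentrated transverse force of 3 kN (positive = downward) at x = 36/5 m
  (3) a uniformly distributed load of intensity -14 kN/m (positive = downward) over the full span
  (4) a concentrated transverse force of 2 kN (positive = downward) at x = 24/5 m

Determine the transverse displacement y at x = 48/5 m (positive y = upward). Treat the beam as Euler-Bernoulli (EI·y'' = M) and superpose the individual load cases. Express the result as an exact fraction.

y(48/5) = 550971/390625000 m

Load 1 — applied couple M₀=16 kN·m at a=9 m (b=L-a=3):
  y_1 = (R_Ax³/6 - M_Ax²/2 - M₀(x-a)²/2)/EI  [x>a] with R_A=3/2, M_A=5 = ((3/2)·(48/5)³/6 - 5·(48/5)²/2 - 16·((48/5)-9)²/2)/200000 = -189/3125000 m
Load 2 — point force P=3 kN at a=36/5 m (b=L-a=24/5):
  y_2 = -Pa²(L-x)²(3bL-(3b+a)(L-x))/(6L³EI)  [x>a] = -3·(36/5)²·(12-(48/5))²·(3·(24/5)·12-(3·(24/5)+(36/5))·(12-(48/5)))/(6·12³·200000) = -5103/97656250 m
Load 3 — uniform load w=-14 kN/m over full span:
  y_3 = -wx²(L-x)²/(24EI) = -(-14)·(48/5)²·(12-(48/5))²/(24·200000) = 3024/1953125 m
Load 4 — point force P=2 kN at a=24/5 m (b=L-a=36/5):
  y_4 = -Pa²(L-x)²(3bL-(3b+a)(L-x))/(6L³EI)  [x>a] = -2·(24/5)²·(12-(48/5))²·(3·(36/5)·12-(3·(36/5)+(24/5))·(12-(48/5)))/(6·12³·200000) = -1224/48828125 m
Superposition: y = Σ y_i = 550971/390625000 m ≈ 0.001410 m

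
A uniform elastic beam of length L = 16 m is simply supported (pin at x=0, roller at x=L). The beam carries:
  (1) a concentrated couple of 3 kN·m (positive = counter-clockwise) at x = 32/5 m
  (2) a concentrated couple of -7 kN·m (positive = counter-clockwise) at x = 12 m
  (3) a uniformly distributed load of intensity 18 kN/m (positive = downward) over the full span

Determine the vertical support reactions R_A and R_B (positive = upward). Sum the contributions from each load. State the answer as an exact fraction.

Load 1 — applied couple M₀=3 kN·m at a=32/5 m (b=L-a=48/5):
  R_A = M₀/L = 3/16 kN
  R_B = -M₀/L = -3/16 kN
Load 2 — applied couple M₀=-7 kN·m at a=12 m (b=L-a=4):
  R_A = M₀/L = (-7)/16 = -7/16 kN
  R_B = -M₀/L = -(-7)/16 = 7/16 kN
Load 3 — uniform load w=18 kN/m over full span:
  R_A = wL/2 = 18·16/2 = 144 kN
  R_B = wL/2 = 18·16/2 = 144 kN
Superposition: R_A = 575/4 kN, R_B = 577/4 kN

R_A = 575/4 kN, R_B = 577/4 kN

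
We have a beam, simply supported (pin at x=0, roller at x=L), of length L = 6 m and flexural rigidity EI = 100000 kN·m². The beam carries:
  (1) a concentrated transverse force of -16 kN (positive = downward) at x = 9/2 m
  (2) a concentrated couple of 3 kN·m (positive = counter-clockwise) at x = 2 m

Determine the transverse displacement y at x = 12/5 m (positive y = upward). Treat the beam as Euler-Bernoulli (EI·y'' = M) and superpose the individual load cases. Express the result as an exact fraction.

y(12/5) = 1503/3125000 m

Load 1 — point force P=-16 kN at a=9/2 m (b=L-a=3/2):
  y_1 = -Pbx(L²-b²-x²)/(6LEI)  [x≤a] = -(-16)·(3/2)·(12/5)·(6²-(3/2)²-(12/5)²)/(6·6·100000) = 2799/6250000 m
Load 2 — applied couple M₀=3 kN·m at a=2 m (b=L-a=4):
  y_2 = (M₀x³/(6L)-M₀(x-a)²/2+C₁x)/EI  [x>a] with C₁=M₀(3b²-L²)/(6L)=1 = (3·(12/5)³/(6·6)-3·((12/5)-2)²/2+1·(12/5))/100000 = 207/6250000 m
Superposition: y = Σ y_i = 1503/3125000 m ≈ 0.000481 m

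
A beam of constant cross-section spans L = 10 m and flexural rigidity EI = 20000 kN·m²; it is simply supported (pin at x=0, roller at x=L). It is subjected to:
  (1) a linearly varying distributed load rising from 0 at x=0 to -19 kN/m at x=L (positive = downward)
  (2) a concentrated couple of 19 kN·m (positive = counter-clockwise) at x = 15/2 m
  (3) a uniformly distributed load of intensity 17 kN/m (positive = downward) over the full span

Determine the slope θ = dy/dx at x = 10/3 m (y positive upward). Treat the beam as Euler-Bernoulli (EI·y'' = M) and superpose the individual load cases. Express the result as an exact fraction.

Load 1 — triangular load w₀=-19 kN/m (0→w₀ over full span):
  θ_1 = -w₀(7L⁴-30L²x²+15x⁴)/(360LEI) = -(-19)·(7·10⁴-30·10²·(10/3)²+15·(10/3)⁴)/(360·10·20000) = 247/24300 rad
Load 2 — applied couple M₀=19 kN·m at a=15/2 m (b=L-a=5/2):
  θ_2 = (M₀x²/(2L)+C₁)/EI  [x≤a] with C₁=M₀(3b²-L²)/(6L)=-1235/48 = (19·(10/3)²/(2·10)+(-1235/48))/20000 = -437/576000 rad
Load 3 — uniform load w=17 kN/m over full span:
  θ_3 = -w(L³-6Lx²+4x³)/(24EI) = -17·(10³-6·10·(10/3)²+4·(10/3)³)/(24·20000) = -221/12960 rad
Superposition: θ = Σ θ_i = -118919/15552000 rad ≈ -0.007647 rad

θ(10/3) = -118919/15552000 rad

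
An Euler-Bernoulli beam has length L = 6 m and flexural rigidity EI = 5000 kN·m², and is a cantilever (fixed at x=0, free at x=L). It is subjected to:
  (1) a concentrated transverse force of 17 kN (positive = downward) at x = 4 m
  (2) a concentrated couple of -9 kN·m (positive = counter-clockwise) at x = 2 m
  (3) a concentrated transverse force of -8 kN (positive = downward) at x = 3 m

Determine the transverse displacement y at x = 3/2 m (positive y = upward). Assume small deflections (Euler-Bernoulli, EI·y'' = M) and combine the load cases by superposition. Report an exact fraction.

y(3/2) = -873/80000 m

Load 1 — point force P=17 kN at a=4 m (b=L-a=2):
  y_1 = -Px²(3a-x)/(6EI)  [x≤a] = -17·(3/2)²·(3·4-(3/2))/(6·5000) = -1071/80000 m
Load 2 — applied couple M₀=-9 kN·m at a=2 m (b=L-a=4):
  y_2 = M₀x²/(2EI)  [x≤a] = (-9)·(3/2)²/(2·5000) = -81/40000 m
Load 3 — point force P=-8 kN at a=3 m (b=L-a=3):
  y_3 = -Px²(3a-x)/(6EI)  [x≤a] = -(-8)·(3/2)²·(3·3-(3/2))/(6·5000) = 9/2000 m
Superposition: y = Σ y_i = -873/80000 m ≈ -0.010913 m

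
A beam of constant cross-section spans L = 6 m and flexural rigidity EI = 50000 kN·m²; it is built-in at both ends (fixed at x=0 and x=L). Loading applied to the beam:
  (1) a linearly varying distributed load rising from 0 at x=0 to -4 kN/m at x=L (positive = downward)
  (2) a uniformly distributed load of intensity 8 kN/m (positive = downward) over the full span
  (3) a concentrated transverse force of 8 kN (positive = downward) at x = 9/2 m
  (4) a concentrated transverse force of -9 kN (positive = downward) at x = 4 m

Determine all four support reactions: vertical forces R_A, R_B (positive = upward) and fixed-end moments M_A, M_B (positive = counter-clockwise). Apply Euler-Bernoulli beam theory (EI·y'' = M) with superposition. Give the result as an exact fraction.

R_A = 1159/60 kN, M_A = 349/20 kN·m, R_B = 941/60 kN, M_B = -311/20 kN·m

Load 1 — triangular load w₀=-4 kN/m (0→w₀ over full span):
  R_A = 3w₀L/20 = 3·(-4)·6/20 = -18/5 kN
  M_A = w₀L²/30 = (-4)·6²/30 = -24/5 kN·m
  R_B = 7w₀L/20 = 7·(-4)·6/20 = -42/5 kN
  M_B = -w₀L²/20 = -(-4)·6²/20 = 36/5 kN·m
Load 2 — uniform load w=8 kN/m over full span:
  R_A = wL/2 = 8·6/2 = 24 kN
  M_A = wL²/12 = 8·6²/12 = 24 kN·m
  R_B = wL/2 = 8·6/2 = 24 kN
  M_B = -wL²/12 = -8·6²/12 = -24 kN·m
Load 3 — point force P=8 kN at a=9/2 m (b=L-a=3/2):
  R_A = Pb²(3a+b)/L³ = 8·(3/2)²·(3·(9/2)+(3/2))/6³ = 5/4 kN
  M_A = Pab²/L² = 8·(9/2)·(3/2)²/6² = 9/4 kN·m
  R_B = Pa²(a+3b)/L³ = 8·(9/2)²·((9/2)+3·(3/2))/6³ = 27/4 kN
  M_B = -Pa²b/L² = -8·(9/2)²·(3/2)/6² = -27/4 kN·m
Load 4 — point force P=-9 kN at a=4 m (b=L-a=2):
  R_A = Pb²(3a+b)/L³ = (-9)·2²·(3·4+2)/6³ = -7/3 kN
  M_A = Pab²/L² = (-9)·4·2²/6² = -4 kN·m
  R_B = Pa²(a+3b)/L³ = (-9)·4²·(4+3·2)/6³ = -20/3 kN
  M_B = -Pa²b/L² = -(-9)·4²·2/6² = 8 kN·m
Superposition: R_A = 1159/60 kN, M_A = 349/20 kN·m, R_B = 941/60 kN, M_B = -311/20 kN·m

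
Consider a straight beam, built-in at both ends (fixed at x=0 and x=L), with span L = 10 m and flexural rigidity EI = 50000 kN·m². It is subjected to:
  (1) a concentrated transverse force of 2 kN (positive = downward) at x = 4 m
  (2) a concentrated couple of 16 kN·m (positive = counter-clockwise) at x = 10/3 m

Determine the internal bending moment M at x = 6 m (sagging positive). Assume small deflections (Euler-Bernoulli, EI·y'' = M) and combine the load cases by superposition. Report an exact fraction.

M(6) = -288/125 kN·m

Load 1 — point force P=2 kN at a=4 m (b=L-a=6):
  M_1 = Pa²(a+3b)(L-x)/L³ - Pa²b/L²  [x>a] = 2·4²·(4+3·6)·(10-6)/10³ - 2·4²·6/10² = 112/125 kN·m
Load 2 — applied couple M₀=16 kN·m at a=10/3 m (b=L-a=20/3):
  M_2 = R_Ax - M_A - M₀  [x>a] with R_A=32/15, M_A=0 = (32/15)·6 - 0 - 16 = -16/5 kN·m
Superposition: M = Σ M_i = -288/125 kN·m ≈ -2.304000 kN·m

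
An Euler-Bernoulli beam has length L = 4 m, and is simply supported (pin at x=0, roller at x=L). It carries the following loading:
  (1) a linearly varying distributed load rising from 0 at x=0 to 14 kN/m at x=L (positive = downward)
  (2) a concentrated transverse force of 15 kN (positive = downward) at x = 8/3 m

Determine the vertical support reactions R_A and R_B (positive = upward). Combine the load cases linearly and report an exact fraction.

Load 1 — triangular load w₀=14 kN/m (0→w₀ over full span):
  R_A = w₀L/6 = 14·4/6 = 28/3 kN
  R_B = w₀L/3 = 14·4/3 = 56/3 kN
Load 2 — point force P=15 kN at a=8/3 m (b=L-a=4/3):
  R_A = Pb/L = 15·(4/3)/4 = 5 kN
  R_B = Pa/L = 15·(8/3)/4 = 10 kN
Superposition: R_A = 43/3 kN, R_B = 86/3 kN

R_A = 43/3 kN, R_B = 86/3 kN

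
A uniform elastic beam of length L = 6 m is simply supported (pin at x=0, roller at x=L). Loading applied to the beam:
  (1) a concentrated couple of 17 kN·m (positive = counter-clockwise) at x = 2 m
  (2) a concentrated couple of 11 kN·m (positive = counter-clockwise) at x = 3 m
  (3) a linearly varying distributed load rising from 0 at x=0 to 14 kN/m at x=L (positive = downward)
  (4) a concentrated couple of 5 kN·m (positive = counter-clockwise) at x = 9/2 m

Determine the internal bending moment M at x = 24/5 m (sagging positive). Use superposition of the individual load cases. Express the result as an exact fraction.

Load 1 — applied couple M₀=17 kN·m at a=2 m (b=L-a=4):
  M_1 = M₀x/L - M₀  [x>a] = 17·(24/5)/6 - 17 = -17/5 kN·m
Load 2 — applied couple M₀=11 kN·m at a=3 m (b=L-a=3):
  M_2 = M₀x/L - M₀  [x>a] = 11·(24/5)/6 - 11 = -11/5 kN·m
Load 3 — triangular load w₀=14 kN/m (0→w₀ over full span):
  M_3 = w₀Lx/6 - w₀x³/(6L) = 14·6·(24/5)/6 - 14·(24/5)³/(6·6) = 3024/125 kN·m
Load 4 — applied couple M₀=5 kN·m at a=9/2 m (b=L-a=3/2):
  M_4 = M₀x/L - M₀  [x>a] = 5·(24/5)/6 - 5 = -1 kN·m
Superposition: M = Σ M_i = 2199/125 kN·m ≈ 17.592000 kN·m

M(24/5) = 2199/125 kN·m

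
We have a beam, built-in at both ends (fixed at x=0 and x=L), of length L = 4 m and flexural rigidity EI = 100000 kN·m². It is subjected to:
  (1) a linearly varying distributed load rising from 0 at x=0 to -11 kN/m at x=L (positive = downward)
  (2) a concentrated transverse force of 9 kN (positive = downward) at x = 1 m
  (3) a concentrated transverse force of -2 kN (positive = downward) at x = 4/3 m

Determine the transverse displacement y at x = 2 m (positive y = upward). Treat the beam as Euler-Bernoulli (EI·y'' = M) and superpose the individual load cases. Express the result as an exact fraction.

y(2) = 431/16200000 m

Load 1 — triangular load w₀=-11 kN/m (0→w₀ over full span):
  y_1 = -w₀x²(L-x)²(x+2L)/(120LEI) = -(-11)·2²·(4-2)²·(2+2·4)/(120·4·100000) = 11/300000 m
Load 2 — point force P=9 kN at a=1 m (b=L-a=3):
  y_2 = -Pa²(L-x)²(3bL-(3b+a)(L-x))/(6L³EI)  [x>a] = -9·1²·(4-2)²·(3·3·4-(3·3+1)·(4-2))/(6·4³·100000) = -3/200000 m
Load 3 — point force P=-2 kN at a=4/3 m (b=L-a=8/3):
  y_3 = -Pa²(L-x)²(3bL-(3b+a)(L-x))/(6L³EI)  [x>a] = -(-2)·(4/3)²·(4-2)²·(3·(8/3)·4-(3·(8/3)+(4/3))·(4-2))/(6·4³·100000) = 1/202500 m
Superposition: y = Σ y_i = 431/16200000 m ≈ 0.000027 m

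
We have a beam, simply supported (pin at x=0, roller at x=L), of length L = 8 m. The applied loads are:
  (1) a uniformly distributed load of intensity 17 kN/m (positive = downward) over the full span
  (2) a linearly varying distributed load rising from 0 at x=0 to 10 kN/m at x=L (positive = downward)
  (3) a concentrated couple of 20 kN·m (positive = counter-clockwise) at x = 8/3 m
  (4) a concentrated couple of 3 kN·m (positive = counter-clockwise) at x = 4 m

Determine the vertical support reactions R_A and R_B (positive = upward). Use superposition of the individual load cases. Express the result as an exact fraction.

R_A = 2021/24 kN, R_B = 2203/24 kN

Load 1 — uniform load w=17 kN/m over full span:
  R_A = wL/2 = 17·8/2 = 68 kN
  R_B = wL/2 = 17·8/2 = 68 kN
Load 2 — triangular load w₀=10 kN/m (0→w₀ over full span):
  R_A = w₀L/6 = 10·8/6 = 40/3 kN
  R_B = w₀L/3 = 10·8/3 = 80/3 kN
Load 3 — applied couple M₀=20 kN·m at a=8/3 m (b=L-a=16/3):
  R_A = M₀/L = 20/8 = 5/2 kN
  R_B = -M₀/L = -20/8 = -5/2 kN
Load 4 — applied couple M₀=3 kN·m at a=4 m (b=L-a=4):
  R_A = M₀/L = 3/8 kN
  R_B = -M₀/L = -3/8 kN
Superposition: R_A = 2021/24 kN, R_B = 2203/24 kN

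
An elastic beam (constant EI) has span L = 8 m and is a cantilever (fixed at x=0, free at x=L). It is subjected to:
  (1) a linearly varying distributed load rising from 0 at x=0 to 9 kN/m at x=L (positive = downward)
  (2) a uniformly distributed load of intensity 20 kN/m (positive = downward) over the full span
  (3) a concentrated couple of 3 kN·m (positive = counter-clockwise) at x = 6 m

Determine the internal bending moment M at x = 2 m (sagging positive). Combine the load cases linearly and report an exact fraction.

Load 1 — triangular load w₀=9 kN/m (0→w₀ over full span):
  M_1 = w₀Lx/2 - w₀L²/3 - w₀x³/(6L) = 9·8·2/2 - 9·8²/3 - 9·2³/(6·8) = -243/2 kN·m
Load 2 — uniform load w=20 kN/m over full span:
  M_2 = -w(L-x)²/2 = -20·(8-2)²/2 = -360 kN·m
Load 3 — applied couple M₀=3 kN·m at a=6 m (b=L-a=2):
  M_3 = M₀  [x≤a] = 3 = 3 kN·m
Superposition: M = Σ M_i = -957/2 kN·m ≈ -478.500000 kN·m

M(2) = -957/2 kN·m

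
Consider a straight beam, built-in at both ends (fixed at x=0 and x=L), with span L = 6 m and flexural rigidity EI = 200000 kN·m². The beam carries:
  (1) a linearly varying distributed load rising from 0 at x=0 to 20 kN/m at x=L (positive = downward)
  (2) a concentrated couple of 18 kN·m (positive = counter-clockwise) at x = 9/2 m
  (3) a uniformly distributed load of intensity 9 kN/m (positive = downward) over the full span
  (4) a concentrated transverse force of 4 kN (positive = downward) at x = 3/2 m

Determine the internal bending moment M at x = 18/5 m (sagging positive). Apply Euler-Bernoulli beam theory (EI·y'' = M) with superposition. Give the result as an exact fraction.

Load 1 — triangular load w₀=20 kN/m (0→w₀ over full span):
  M_1 = 3w₀Lx/20 - w₀L²/30 - w₀x³/(6L) = 3·20·6·(18/5)/20 - 20·6²/30 - 20·(18/5)³/(6·6) = 372/25 kN·m
Load 2 — applied couple M₀=18 kN·m at a=9/2 m (b=L-a=3/2):
  M_2 = R_Ax - M_A  [x≤a] with R_A=27/8, M_A=45/8 = (27/8)·(18/5) - (45/8) = 261/40 kN·m
Load 3 — uniform load w=9 kN/m over full span:
  M_3 = wLx/2 - wL²/12 - wx²/2 = 9·6·(18/5)/2 - 9·6²/12 - 9·(18/5)²/2 = 297/25 kN·m
Load 4 — point force P=4 kN at a=3/2 m (b=L-a=9/2):
  M_4 = Pa²(a+3b)(L-x)/L³ - Pa²b/L²  [x>a] = 4·(3/2)²·((3/2)+3·(9/2))·(6-(18/5))/6³ - 4·(3/2)²·(9/2)/6² = 3/8 kN·m
Superposition: M = Σ M_i = 1683/50 kN·m ≈ 33.660000 kN·m

M(18/5) = 1683/50 kN·m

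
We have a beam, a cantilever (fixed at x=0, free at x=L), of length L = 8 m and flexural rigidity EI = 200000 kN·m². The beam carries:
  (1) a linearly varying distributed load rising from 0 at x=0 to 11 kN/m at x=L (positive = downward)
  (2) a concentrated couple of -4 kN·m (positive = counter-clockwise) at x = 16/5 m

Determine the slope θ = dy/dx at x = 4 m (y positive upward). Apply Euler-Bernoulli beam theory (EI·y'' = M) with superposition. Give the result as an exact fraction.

θ(4) = -2303/750000 rad

Load 1 — triangular load w₀=11 kN/m (0→w₀ over full span):
  θ_1 = (w₀Lx²/4-w₀L²x/3-w₀x⁴/(24L))/EI = (11·8·4²/4-11·8²·4/3-11·4⁴/(24·8))/200000 = -451/150000 rad
Load 2 — applied couple M₀=-4 kN·m at a=16/5 m (b=L-a=24/5):
  θ_2 = M₀a/EI  [x>a] = (-4)·(16/5)/200000 = -1/15625 rad
Superposition: θ = Σ θ_i = -2303/750000 rad ≈ -0.003071 rad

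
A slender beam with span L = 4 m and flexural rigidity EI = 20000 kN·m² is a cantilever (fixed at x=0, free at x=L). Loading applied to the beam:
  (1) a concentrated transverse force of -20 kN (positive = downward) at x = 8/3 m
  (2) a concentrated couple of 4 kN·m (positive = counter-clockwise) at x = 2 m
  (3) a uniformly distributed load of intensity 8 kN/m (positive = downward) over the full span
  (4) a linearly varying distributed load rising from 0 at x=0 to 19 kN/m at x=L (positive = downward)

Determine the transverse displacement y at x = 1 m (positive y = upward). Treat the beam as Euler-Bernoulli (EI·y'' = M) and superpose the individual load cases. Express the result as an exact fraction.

Load 1 — point force P=-20 kN at a=8/3 m (b=L-a=4/3):
  y_1 = -Px²(3a-x)/(6EI)  [x≤a] = -(-20)·1²·(3·(8/3)-1)/(6·20000) = 7/6000 m
Load 2 — applied couple M₀=4 kN·m at a=2 m (b=L-a=2):
  y_2 = M₀x²/(2EI)  [x≤a] = 4·1²/(2·20000) = 1/10000 m
Load 3 — uniform load w=8 kN/m over full span:
  y_3 = -wx²(x²-4Lx+6L²)/(24EI) = -8·1²·(1²-4·4·1+6·4²)/(24·20000) = -27/20000 m
Load 4 — triangular load w₀=19 kN/m (0→w₀ over full span):
  y_4 = (w₀Lx³/12-w₀L²x²/6-w₀x⁵/(120L))/EI = (19·4·1³/12-19·4²·1²/6-19·1⁵/(120·4))/20000 = -21299/9600000 m
Superposition: y = Σ y_i = -22099/9600000 m ≈ -0.002302 m

y(1) = -22099/9600000 m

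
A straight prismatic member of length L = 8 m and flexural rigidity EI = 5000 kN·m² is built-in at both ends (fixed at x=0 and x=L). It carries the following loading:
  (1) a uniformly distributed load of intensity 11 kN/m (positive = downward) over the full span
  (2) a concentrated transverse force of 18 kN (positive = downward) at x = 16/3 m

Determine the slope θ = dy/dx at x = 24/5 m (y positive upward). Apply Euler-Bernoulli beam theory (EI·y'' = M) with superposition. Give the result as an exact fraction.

θ(24/5) = 392/78125 rad

Load 1 — uniform load w=11 kN/m over full span:
  θ_1 = -wx(L-x)(L-2x)/(12EI) = -11·(24/5)·(8-(24/5))·(8-2·(24/5))/(12·5000) = 352/78125 rad
Load 2 — point force P=18 kN at a=16/3 m (b=L-a=8/3):
  θ_2 = -Pb²x(2aL-(3a+b)x)/(2L³EI)  [x≤a] = -18·(8/3)²·(24/5)·(2·(16/3)·8-(3·(16/3)+(8/3))·(24/5))/(2·8³·5000) = 8/15625 rad
Superposition: θ = Σ θ_i = 392/78125 rad ≈ 0.005018 rad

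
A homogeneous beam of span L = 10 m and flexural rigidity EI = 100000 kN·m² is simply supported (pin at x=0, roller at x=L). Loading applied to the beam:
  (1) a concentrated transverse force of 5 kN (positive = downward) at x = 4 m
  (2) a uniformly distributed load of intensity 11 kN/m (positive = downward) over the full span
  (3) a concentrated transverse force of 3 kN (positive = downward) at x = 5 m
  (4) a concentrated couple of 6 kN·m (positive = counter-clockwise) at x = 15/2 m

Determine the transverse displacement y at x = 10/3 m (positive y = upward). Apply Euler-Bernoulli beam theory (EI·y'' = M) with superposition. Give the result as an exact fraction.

Load 1 — point force P=5 kN at a=4 m (b=L-a=6):
  y_1 = -Pbx(L²-b²-x²)/(6LEI)  [x≤a] = -5·6·(10/3)·(10²-6²-(10/3)²)/(6·10·100000) = -119/135000 m
Load 2 — uniform load w=11 kN/m over full span:
  y_2 = -wx(L³-2Lx²+x³)/(24EI) = -11·(10/3)·(10³-2·10·(10/3)²+(10/3)³)/(24·100000) = -121/9720 m
Load 3 — point force P=3 kN at a=5 m (b=L-a=5):
  y_3 = -Pbx(L²-b²-x²)/(6LEI)  [x≤a] = -3·5·(10/3)·(10²-5²-(10/3)²)/(6·10·100000) = -23/43200 m
Load 4 — applied couple M₀=6 kN·m at a=15/2 m (b=L-a=5/2):
  y_4 = (M₀x³/(6L)+C₁x)/EI  [x≤a] with C₁=M₀(3b²-L²)/(6L)=-65/8 = (6·(10/3)³/(6·10)+(-65/8)·(10/3))/100000 = -101/432000 m
Superposition: y = Σ y_i = -274031/19440000 m ≈ -0.014096 m

y(10/3) = -274031/19440000 m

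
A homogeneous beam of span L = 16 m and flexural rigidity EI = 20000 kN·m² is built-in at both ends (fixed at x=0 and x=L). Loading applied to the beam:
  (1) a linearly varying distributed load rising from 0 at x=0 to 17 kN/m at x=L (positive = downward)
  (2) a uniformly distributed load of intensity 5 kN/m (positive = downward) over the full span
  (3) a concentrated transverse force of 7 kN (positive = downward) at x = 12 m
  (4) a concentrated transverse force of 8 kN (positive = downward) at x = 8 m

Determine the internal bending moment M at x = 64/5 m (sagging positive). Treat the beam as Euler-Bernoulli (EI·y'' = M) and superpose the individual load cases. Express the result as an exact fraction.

Load 1 — triangular load w₀=17 kN/m (0→w₀ over full span):
  M_1 = 3w₀Lx/20 - w₀L²/30 - w₀x³/(6L) = 3·17·16·(64/5)/20 - 17·16²/30 - 17·(64/5)³/(6·16) = 2176/375 kN·m
Load 2 — uniform load w=5 kN/m over full span:
  M_2 = wLx/2 - wL²/12 - wx²/2 = 5·16·(64/5)/2 - 5·16²/12 - 5·(64/5)²/2 = -64/15 kN·m
Load 3 — point force P=7 kN at a=12 m (b=L-a=4):
  M_3 = Pa²(a+3b)(L-x)/L³ - Pa²b/L²  [x>a] = 7·12²·(12+3·4)·(16-(64/5))/16³ - 7·12²·4/16² = 63/20 kN·m
Load 4 — point force P=8 kN at a=8 m (b=L-a=8):
  M_4 = Pa²(a+3b)(L-x)/L³ - Pa²b/L²  [x>a] = 8·8²·(8+3·8)·(16-(64/5))/16³ - 8·8²·8/16² = -16/5 kN·m
Superposition: M = Σ M_i = 743/500 kN·m ≈ 1.486000 kN·m

M(64/5) = 743/500 kN·m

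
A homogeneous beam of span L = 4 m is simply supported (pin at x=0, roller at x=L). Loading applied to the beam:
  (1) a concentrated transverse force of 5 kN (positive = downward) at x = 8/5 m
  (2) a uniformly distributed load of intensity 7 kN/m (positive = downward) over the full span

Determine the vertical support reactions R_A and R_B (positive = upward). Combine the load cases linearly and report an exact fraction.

R_A = 17 kN, R_B = 16 kN

Load 1 — point force P=5 kN at a=8/5 m (b=L-a=12/5):
  R_A = Pb/L = 5·(12/5)/4 = 3 kN
  R_B = Pa/L = 5·(8/5)/4 = 2 kN
Load 2 — uniform load w=7 kN/m over full span:
  R_A = wL/2 = 7·4/2 = 14 kN
  R_B = wL/2 = 7·4/2 = 14 kN
Superposition: R_A = 17 kN, R_B = 16 kN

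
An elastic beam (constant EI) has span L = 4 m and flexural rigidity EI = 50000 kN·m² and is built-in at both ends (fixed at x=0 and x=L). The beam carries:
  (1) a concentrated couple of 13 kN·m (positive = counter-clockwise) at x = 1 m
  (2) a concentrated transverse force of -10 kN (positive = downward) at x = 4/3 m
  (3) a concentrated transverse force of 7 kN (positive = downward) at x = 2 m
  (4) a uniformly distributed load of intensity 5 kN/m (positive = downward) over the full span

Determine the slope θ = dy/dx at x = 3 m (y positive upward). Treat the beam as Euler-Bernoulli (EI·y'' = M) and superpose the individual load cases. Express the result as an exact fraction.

Load 1 — applied couple M₀=13 kN·m at a=1 m (b=L-a=3):
  θ_1 = (R_Ax²/2 - M_Ax - M₀(x-a))/EI  [x>a] with R_A=117/32, M_A=-39/16 = ((117/32)·3²/2 - (-39/16)·3 - 13·(3-1))/50000 = -143/3200000 rad
Load 2 — point force P=-10 kN at a=4/3 m (b=L-a=8/3):
  θ_2 = Pa²(L-x)(2bL-(3b+a)(L-x))/(2L³EI)  [x>a] = (-10)·(4/3)²·(4-3)·(2·(8/3)·4-(3·(8/3)+(4/3))·(4-3))/(2·4³·50000) = -1/30000 rad
Load 3 — point force P=7 kN at a=2 m (b=L-a=2):
  θ_3 = Pa²(L-x)(2bL-(3b+a)(L-x))/(2L³EI)  [x>a] = 7·2²·(4-3)·(2·2·4-(3·2+2)·(4-3))/(2·4³·50000) = 7/200000 rad
Load 4 — uniform load w=5 kN/m over full span:
  θ_4 = -wx(L-x)(L-2x)/(12EI) = -5·3·(4-3)·(4-2·3)/(12·50000) = 1/20000 rad
Superposition: θ = Σ θ_i = 67/9600000 rad ≈ 0.000007 rad

θ(3) = 67/9600000 rad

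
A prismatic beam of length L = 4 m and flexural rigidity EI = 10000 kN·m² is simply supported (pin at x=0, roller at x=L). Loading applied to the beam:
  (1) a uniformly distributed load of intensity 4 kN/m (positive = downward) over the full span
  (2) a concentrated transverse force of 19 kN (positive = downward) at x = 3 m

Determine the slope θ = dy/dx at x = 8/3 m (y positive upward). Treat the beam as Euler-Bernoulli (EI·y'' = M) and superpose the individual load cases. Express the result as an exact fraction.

Load 1 — uniform load w=4 kN/m over full span:
  θ_1 = -w(L³-6Lx²+4x³)/(24EI) = -4·(4³-6·4·(8/3)²+4·(8/3)³)/(24·10000) = 26/50625 rad
Load 2 — point force P=19 kN at a=3 m (b=L-a=1):
  θ_2 = -Pb(L²-b²-3x²)/(6LEI)  [x≤a] = -19·1·(4²-1²-3·(8/3)²)/(6·4·10000) = 361/720000 rad
Superposition: θ = Σ θ_i = 6577/6480000 rad ≈ 0.001015 rad

θ(8/3) = 6577/6480000 rad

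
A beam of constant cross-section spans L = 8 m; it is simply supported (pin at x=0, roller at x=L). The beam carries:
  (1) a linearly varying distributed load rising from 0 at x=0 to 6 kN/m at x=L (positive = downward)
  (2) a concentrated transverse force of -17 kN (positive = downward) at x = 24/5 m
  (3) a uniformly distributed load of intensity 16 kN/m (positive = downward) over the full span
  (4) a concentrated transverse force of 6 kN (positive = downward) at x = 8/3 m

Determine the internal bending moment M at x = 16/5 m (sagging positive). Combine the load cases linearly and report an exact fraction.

M(16/5) = 16528/125 kN·m

Load 1 — triangular load w₀=6 kN/m (0→w₀ over full span):
  M_1 = w₀Lx/6 - w₀x³/(6L) = 6·8·(16/5)/6 - 6·(16/5)³/(6·8) = 2688/125 kN·m
Load 2 — point force P=-17 kN at a=24/5 m (b=L-a=16/5):
  M_2 = Pbx/L  [x≤a] = (-17)·(16/5)·(16/5)/8 = -544/25 kN·m
Load 3 — uniform load w=16 kN/m over full span:
  M_3 = wx(L-x)/2 = 16·(16/5)·(8-(16/5))/2 = 3072/25 kN·m
Load 4 — point force P=6 kN at a=8/3 m (b=L-a=16/3):
  M_4 = Pa(L-x)/L  [x>a] = 6·(8/3)·(8-(16/5))/8 = 48/5 kN·m
Superposition: M = Σ M_i = 16528/125 kN·m ≈ 132.224000 kN·m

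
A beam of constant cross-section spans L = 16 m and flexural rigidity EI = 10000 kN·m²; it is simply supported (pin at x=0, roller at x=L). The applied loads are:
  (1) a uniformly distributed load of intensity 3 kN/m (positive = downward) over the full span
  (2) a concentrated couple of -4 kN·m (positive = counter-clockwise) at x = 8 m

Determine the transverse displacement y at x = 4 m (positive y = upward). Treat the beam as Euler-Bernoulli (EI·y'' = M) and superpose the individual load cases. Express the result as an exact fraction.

Load 1 — uniform load w=3 kN/m over full span:
  y_1 = -wx(L³-2Lx²+x³)/(24EI) = -3·4·(16³-2·16·4²+4³)/(24·10000) = -114/625 m
Load 2 — applied couple M₀=-4 kN·m at a=8 m (b=L-a=8):
  y_2 = (M₀x³/(6L)+C₁x)/EI  [x≤a] with C₁=M₀(3b²-L²)/(6L)=8/3 = ((-4)·4³/(6·16)+(8/3)·4)/10000 = 1/1250 m
Superposition: y = Σ y_i = -227/1250 m ≈ -0.181600 m

y(4) = -227/1250 m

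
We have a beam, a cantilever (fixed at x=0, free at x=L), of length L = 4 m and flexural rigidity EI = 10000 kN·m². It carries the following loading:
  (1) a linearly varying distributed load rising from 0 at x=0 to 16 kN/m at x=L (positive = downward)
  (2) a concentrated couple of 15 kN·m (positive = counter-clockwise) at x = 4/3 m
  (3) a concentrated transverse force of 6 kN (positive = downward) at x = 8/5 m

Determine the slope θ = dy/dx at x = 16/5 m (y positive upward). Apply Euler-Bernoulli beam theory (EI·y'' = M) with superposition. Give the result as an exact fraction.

θ(16/5) = -53617/4687500 rad

Load 1 — triangular load w₀=16 kN/m (0→w₀ over full span):
  θ_1 = (w₀Lx²/4-w₀L²x/3-w₀x⁴/(24L))/EI = (16·4·(16/5)²/4-16·4²·(16/5)/3-16·(16/5)⁴/(24·4))/10000 = -14848/1171875 rad
Load 2 — applied couple M₀=15 kN·m at a=4/3 m (b=L-a=8/3):
  θ_2 = M₀a/EI  [x>a] = 15·(4/3)/10000 = 1/500 rad
Load 3 — point force P=6 kN at a=8/5 m (b=L-a=12/5):
  θ_3 = -Pa²/(2EI)  [x>a] = -6·(8/5)²/(2·10000) = -12/15625 rad
Superposition: θ = Σ θ_i = -53617/4687500 rad ≈ -0.011438 rad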